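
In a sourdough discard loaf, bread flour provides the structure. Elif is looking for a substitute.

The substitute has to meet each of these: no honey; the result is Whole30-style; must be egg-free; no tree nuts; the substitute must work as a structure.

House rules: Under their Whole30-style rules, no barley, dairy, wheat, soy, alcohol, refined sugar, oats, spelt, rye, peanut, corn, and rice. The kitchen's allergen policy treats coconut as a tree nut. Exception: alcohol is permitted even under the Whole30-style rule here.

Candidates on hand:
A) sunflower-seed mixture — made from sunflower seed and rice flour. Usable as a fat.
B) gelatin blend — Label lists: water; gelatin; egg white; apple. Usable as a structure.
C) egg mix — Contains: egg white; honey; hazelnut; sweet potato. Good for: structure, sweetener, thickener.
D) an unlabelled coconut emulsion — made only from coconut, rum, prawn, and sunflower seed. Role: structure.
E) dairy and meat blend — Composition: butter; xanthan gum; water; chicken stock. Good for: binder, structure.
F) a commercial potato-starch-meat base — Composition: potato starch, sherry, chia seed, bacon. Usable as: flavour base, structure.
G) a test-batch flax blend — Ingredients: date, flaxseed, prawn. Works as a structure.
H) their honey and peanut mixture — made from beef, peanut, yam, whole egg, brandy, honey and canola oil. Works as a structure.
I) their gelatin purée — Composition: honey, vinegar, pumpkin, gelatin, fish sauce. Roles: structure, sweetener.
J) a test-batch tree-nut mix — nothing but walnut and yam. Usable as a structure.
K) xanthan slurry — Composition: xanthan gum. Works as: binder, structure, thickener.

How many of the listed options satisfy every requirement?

3

A: not usable as a structure; has rice flour, so not Whole30-style — out
B: has egg white, so not egg-free — reject
C: has egg white, so not egg-free; has honey, so not honey-free (and 1 more) — no
D: has coconut, so not tree-nut-free — no
E: has butter, so not Whole30-style — reject
F: alcohol is permitted under the Whole30-style carve-out; nothing else excluded — keep
G: only prawn, flaxseed, and date; none excluded — keep
H: has peanut, so not Whole30-style; has whole egg, so not egg-free (and 1 more) — no
I: has honey, so not honey-free — reject
J: has walnut, so not tree-nut-free — out
K: Whole30-style, no egg — OK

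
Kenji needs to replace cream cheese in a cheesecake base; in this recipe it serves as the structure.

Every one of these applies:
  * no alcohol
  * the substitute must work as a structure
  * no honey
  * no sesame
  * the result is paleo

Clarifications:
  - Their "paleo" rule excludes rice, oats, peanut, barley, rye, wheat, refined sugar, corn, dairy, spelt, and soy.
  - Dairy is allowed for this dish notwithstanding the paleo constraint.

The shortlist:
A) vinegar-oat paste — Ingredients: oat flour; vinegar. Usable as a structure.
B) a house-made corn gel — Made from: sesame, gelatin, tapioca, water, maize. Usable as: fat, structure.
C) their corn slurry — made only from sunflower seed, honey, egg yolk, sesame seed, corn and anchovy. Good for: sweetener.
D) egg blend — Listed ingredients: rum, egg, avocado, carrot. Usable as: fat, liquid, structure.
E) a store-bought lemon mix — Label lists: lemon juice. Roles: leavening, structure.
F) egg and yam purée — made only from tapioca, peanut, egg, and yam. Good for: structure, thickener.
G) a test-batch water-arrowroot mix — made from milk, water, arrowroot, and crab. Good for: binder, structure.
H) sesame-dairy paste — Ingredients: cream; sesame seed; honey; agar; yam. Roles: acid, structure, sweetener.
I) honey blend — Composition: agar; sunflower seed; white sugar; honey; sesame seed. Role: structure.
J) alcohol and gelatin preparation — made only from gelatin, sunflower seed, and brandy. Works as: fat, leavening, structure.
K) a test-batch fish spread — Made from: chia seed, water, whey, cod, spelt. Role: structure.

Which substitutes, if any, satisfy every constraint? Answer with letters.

A: has oat flour, so not paleo — out
B: has maize, so not paleo; has sesame, so not sesame-free — no
C: not usable as a structure; has corn, so not paleo (and 2 more) — out
D: has rum, so not alcohol-free — reject
E: only lemon juice; none excluded — keep
F: has peanut, so not paleo — reject
G: dairy is permitted under the paleo carve-out; nothing else excluded — valid
H: has sesame seed, so not sesame-free; has honey, so not honey-free — no
I: has white sugar, so not paleo; has sesame seed, so not sesame-free (and 1 more) — reject
J: has brandy, so not alcohol-free — no
K: has spelt, so not paleo — out

E, G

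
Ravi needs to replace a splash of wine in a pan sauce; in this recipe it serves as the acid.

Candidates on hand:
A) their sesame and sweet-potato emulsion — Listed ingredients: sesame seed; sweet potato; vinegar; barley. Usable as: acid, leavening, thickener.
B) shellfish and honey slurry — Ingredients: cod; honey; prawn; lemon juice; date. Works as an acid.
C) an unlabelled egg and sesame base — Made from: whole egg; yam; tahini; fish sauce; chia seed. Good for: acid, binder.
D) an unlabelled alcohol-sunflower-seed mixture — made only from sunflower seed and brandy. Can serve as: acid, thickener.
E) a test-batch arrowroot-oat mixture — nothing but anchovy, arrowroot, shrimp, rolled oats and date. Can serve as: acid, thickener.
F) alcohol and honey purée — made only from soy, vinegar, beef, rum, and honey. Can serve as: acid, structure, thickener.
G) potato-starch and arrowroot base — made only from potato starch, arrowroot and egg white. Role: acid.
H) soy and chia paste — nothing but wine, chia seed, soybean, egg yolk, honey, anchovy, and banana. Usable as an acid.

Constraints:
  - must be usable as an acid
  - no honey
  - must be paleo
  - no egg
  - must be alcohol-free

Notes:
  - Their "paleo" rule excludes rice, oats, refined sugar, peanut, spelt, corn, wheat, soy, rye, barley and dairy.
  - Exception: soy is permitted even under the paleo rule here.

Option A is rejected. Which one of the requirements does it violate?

usable as an acid: satisfied
paleo: has barley — fails
honey-free: satisfied
egg-free: satisfied
alcohol-free: satisfied

paleo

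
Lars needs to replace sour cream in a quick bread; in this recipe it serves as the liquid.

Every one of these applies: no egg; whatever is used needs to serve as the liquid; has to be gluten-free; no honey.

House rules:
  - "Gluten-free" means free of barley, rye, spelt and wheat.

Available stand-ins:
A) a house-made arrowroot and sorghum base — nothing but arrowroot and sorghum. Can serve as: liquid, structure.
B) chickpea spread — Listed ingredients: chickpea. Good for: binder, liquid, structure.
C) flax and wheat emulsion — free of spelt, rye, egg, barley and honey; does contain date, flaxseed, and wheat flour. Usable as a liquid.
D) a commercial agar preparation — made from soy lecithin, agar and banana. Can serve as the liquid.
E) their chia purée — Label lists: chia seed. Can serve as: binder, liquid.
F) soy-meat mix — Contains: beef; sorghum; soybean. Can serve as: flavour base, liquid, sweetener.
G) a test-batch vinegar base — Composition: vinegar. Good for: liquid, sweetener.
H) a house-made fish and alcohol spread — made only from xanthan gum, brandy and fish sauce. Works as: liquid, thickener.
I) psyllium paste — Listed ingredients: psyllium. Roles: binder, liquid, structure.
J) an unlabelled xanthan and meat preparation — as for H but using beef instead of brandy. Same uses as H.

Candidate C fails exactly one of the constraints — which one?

gluten-free

usable as a liquid: satisfied
gluten-free: has wheat flour — fails
honey-free: satisfied
egg-free: satisfied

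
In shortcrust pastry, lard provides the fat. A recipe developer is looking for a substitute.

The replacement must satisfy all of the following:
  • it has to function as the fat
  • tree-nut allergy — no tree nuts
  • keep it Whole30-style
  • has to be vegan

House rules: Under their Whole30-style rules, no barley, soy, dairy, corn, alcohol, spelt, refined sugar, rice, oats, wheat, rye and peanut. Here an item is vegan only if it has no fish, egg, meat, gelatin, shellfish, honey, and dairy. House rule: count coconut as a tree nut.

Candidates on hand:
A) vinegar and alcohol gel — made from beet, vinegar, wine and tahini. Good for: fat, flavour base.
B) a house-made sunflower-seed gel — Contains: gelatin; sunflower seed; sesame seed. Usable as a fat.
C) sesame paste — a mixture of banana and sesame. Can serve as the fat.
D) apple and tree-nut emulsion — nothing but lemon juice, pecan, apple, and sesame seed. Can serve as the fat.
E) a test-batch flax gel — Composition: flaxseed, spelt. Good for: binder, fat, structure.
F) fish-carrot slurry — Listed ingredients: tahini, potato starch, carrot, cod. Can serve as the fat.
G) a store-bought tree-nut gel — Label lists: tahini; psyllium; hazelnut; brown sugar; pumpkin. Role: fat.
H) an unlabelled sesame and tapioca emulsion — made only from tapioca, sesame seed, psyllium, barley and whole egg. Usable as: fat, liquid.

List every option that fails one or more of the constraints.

A: has wine, so not Whole30-style — no
B: has gelatin, so not vegan — reject
C: every rule checks out — keep
D: has pecan, so not tree-nut-free — reject
E: has spelt, so not Whole30-style — reject
F: has cod, so not vegan — no
G: has brown sugar, so not Whole30-style; has hazelnut, so not tree-nut-free — no
H: has barley, so not Whole30-style; has whole egg, so not vegan — no

A, B, D, E, F, G, H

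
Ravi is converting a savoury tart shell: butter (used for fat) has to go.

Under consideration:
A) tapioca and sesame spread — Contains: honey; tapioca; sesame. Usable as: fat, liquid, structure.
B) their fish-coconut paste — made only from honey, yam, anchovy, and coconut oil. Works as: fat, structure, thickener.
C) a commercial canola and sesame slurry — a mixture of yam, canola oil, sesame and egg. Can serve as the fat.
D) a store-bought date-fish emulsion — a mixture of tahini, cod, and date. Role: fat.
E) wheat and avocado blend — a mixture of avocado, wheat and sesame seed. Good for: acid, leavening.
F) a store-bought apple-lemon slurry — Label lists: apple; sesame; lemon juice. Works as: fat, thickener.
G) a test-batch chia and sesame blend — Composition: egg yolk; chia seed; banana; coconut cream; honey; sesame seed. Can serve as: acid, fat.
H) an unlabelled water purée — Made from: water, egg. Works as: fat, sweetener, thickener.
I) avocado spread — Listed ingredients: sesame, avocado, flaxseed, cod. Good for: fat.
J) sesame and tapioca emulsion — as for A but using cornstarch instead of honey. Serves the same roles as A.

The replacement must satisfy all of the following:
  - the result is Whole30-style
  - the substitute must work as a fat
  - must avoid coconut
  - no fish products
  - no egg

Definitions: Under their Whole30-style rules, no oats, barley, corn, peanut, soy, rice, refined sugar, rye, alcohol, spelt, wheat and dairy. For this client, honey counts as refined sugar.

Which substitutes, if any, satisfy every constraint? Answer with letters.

A: has honey, so not Whole30-style — out
B: has honey, so not Whole30-style; has coconut oil, so not coconut-free (and 1 more) — reject
C: has egg, so not egg-free — no
D: has cod, so not fish-free — reject
E: not usable as a fat; has wheat, so not Whole30-style — out
F: every rule checks out — OK
G: has honey, so not Whole30-style; has coconut cream, so not coconut-free (and 1 more) — out
H: has egg, so not egg-free — no
I: has cod, so not fish-free — out
J: has cornstarch, so not Whole30-style — reject

F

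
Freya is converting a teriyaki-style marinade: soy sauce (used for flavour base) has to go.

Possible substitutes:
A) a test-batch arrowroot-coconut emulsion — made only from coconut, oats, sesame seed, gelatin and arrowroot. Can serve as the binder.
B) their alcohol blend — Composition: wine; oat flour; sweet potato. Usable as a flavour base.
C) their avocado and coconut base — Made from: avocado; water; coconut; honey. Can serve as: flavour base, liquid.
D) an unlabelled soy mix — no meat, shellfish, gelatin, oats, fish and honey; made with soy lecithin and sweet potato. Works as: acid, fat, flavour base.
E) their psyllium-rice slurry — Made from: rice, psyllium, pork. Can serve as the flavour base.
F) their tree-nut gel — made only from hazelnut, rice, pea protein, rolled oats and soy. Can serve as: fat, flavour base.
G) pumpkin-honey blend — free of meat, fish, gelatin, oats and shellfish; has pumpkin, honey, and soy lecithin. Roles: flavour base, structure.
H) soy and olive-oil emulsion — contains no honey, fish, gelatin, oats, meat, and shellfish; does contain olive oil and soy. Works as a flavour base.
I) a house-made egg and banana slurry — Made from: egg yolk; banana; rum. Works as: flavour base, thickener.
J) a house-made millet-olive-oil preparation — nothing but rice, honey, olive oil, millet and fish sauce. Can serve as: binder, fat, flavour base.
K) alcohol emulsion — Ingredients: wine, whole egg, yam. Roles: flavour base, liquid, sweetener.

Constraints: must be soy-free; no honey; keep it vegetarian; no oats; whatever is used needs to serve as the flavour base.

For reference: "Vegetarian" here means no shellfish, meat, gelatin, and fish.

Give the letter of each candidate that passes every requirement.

I, K

A: not usable as a flavour base; has gelatin, so not vegetarian (and 1 more) — out
B: has oat flour, so not oat-free — reject
C: has honey, so not honey-free — out
D: has soy lecithin, so not soy-free — reject
E: has pork, so not vegetarian — out
F: has rolled oats, so not oat-free; has soy, so not soy-free — out
G: has honey, so not honey-free; has soy lecithin, so not soy-free — no
H: has soy, so not soy-free — no
I: every rule checks out — valid
J: has fish sauce, so not vegetarian; has honey, so not honey-free — no
K: only wine, whole egg and yam; none excluded — OK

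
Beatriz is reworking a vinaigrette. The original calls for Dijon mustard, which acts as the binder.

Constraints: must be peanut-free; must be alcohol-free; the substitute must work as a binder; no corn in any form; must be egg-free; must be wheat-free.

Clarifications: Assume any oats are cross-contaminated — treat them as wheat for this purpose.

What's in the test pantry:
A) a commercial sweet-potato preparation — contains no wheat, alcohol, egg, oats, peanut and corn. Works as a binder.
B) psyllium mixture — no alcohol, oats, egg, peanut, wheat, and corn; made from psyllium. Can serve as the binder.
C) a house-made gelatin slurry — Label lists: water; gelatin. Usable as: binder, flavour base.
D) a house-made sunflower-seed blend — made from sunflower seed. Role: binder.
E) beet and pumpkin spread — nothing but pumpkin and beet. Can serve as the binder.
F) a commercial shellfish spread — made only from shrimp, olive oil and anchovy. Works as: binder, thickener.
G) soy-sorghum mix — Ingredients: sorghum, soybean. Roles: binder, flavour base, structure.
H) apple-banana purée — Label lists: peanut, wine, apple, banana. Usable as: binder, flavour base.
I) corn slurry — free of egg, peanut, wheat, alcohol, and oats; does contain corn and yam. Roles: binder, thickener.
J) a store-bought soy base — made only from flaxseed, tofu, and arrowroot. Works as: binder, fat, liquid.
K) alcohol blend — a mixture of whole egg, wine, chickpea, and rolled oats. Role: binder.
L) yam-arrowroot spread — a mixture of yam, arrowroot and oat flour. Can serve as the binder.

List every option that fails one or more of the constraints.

A: works as a binder, wheat-free, no peanut — valid
B: works as a binder, wheat-free, no alcohol — keep
C: works as a binder, no egg, wheat-free — OK
D: only sunflower seed; none excluded — keep
E: every rule checks out — keep
F: only anchovy, shrimp and olive oil; none excluded — valid
G: works as a binder, no corn, no peanut — keep
H: has peanut, so not peanut-free; has wine, so not alcohol-free — no
I: has corn, so not corn-free — no
J: only tofu, flaxseed and arrowroot; none excluded — valid
K: has wine, so not alcohol-free; has rolled oats, so not wheat-free (and 1 more) — reject
L: has oat flour, so not wheat-free — no

H, I, K, L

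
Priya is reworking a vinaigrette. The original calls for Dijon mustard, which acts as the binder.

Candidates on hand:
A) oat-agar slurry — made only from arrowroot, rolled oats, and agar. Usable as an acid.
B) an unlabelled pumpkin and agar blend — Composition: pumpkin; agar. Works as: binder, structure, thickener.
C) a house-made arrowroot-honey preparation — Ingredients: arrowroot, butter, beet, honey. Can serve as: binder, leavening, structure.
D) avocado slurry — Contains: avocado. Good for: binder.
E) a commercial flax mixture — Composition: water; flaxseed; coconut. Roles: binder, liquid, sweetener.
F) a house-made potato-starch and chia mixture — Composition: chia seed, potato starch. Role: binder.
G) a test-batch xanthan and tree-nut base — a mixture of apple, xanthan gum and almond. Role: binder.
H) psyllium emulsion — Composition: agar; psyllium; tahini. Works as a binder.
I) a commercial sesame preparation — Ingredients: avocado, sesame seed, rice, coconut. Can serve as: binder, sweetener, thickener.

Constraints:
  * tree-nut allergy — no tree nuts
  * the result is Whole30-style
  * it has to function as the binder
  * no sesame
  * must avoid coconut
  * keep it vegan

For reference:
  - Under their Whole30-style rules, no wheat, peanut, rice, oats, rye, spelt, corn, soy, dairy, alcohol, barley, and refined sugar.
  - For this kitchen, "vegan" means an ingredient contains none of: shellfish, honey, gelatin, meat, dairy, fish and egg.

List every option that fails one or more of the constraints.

A, C, E, G, H, I

A: not usable as a binder; has rolled oats, so not Whole30-style — out
B: works as a binder, Whole30-style, no tree nuts — keep
C: has butter, so not Whole30-style; has butter, so not vegan — out
D: no coconut, no sesame — keep
E: has coconut, so not coconut-free — out
F: no sesame, no coconut — valid
G: has almond, so not tree-nut-free — reject
H: has tahini, so not sesame-free — reject
I: has rice, so not Whole30-style; has coconut, so not coconut-free (and 1 more) — no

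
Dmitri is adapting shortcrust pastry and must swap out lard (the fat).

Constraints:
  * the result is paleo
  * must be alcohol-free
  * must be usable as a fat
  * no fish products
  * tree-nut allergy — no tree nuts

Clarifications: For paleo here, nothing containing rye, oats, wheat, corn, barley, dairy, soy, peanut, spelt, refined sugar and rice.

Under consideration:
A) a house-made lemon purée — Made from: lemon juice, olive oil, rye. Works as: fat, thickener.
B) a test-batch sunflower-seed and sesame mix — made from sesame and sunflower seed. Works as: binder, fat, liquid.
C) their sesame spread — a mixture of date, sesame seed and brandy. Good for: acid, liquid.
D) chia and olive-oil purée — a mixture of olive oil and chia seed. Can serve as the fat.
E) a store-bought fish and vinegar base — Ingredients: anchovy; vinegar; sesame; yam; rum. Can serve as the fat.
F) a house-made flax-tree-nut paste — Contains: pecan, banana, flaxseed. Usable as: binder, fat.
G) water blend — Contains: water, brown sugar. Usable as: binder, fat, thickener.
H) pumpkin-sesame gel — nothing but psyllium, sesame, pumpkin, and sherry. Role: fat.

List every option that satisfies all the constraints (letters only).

A: has rye, so not paleo — reject
B: works as a fat, no alcohol, no fish — OK
C: not usable as a fat; has brandy, so not alcohol-free — reject
D: no alcohol, paleo — keep
E: has rum, so not alcohol-free; has anchovy, so not fish-free — no
F: has pecan, so not tree-nut-free — no
G: has brown sugar, so not paleo — no
H: has sherry, so not alcohol-free — out

B, D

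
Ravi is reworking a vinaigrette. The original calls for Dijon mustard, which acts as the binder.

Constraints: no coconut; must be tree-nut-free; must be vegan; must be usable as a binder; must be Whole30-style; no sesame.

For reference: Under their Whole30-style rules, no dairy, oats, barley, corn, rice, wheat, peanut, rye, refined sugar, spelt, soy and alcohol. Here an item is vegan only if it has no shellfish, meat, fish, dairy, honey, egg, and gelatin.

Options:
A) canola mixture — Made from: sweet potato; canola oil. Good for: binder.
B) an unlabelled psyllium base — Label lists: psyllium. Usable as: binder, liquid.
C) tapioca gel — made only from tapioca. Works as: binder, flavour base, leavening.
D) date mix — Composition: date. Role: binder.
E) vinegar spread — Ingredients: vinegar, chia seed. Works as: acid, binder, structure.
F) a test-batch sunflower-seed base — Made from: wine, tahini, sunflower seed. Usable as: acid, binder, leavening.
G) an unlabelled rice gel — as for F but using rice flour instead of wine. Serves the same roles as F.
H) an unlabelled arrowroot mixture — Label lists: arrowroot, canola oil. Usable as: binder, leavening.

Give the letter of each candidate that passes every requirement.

A: works as a binder, Whole30-style, no coconut — keep
B: only psyllium; none excluded — keep
C: only tapioca; none excluded — valid
D: works as a binder, no sesame, Whole30-style — OK
E: only vinegar and chia seed; none excluded — keep
F: has wine, so not Whole30-style; has tahini, so not sesame-free — out
G: has rice flour, so not Whole30-style; has tahini, so not sesame-free — out
H: nothing on the exclusion list — keep

A, B, C, D, E, H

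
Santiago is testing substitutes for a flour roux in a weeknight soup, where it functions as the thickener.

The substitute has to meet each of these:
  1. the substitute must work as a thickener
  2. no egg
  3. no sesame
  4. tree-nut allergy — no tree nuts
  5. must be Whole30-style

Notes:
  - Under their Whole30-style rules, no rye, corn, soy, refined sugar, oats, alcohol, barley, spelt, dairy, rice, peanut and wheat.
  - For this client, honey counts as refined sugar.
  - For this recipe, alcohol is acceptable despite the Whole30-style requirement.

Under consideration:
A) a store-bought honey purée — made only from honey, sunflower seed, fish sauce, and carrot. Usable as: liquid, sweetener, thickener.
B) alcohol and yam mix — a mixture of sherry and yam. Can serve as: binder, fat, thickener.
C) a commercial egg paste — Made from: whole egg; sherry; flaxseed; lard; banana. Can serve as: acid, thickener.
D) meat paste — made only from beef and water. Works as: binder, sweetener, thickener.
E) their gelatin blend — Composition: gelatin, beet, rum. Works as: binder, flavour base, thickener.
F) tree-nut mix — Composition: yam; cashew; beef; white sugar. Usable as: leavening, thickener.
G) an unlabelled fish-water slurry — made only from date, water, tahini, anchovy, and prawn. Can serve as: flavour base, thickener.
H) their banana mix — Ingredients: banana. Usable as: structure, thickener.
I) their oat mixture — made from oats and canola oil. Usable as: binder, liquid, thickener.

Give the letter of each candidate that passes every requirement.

A: has honey, so not Whole30-style — out
B: alcohol is permitted under the Whole30-style carve-out; nothing else excluded — keep
C: has whole egg, so not egg-free — out
D: works as a thickener, no egg, Whole30-style — keep
E: alcohol is permitted under the Whole30-style carve-out; nothing else excluded — OK
F: has white sugar, so not Whole30-style; has cashew, so not tree-nut-free — reject
G: has tahini, so not sesame-free — reject
H: all constraints satisfied — OK
I: has oats, so not Whole30-style — out

B, D, E, H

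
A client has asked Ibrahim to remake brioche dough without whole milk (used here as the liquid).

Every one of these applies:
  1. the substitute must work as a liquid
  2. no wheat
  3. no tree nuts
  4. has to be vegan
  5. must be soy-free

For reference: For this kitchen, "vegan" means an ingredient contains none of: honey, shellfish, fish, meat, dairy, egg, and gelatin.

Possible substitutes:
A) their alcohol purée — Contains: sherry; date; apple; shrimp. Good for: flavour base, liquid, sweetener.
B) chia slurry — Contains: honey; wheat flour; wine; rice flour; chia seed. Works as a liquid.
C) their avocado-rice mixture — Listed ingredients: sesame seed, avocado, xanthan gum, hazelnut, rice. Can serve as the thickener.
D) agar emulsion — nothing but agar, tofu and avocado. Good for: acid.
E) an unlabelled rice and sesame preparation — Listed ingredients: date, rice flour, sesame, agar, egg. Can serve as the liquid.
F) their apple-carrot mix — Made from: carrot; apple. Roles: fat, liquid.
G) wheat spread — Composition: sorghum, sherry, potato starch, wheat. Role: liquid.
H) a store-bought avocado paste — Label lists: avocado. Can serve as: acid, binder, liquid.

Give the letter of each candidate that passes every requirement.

F, H

A: has shrimp, so not vegan — no
B: has honey, so not vegan; has wheat flour, so not wheat-free — out
C: not usable as a liquid; has hazelnut, so not tree-nut-free — out
D: not usable as a liquid; has tofu, so not soy-free — out
E: has egg, so not vegan — no
F: only carrot and apple; none excluded — valid
G: has wheat, so not wheat-free — reject
H: nothing on the exclusion list — keep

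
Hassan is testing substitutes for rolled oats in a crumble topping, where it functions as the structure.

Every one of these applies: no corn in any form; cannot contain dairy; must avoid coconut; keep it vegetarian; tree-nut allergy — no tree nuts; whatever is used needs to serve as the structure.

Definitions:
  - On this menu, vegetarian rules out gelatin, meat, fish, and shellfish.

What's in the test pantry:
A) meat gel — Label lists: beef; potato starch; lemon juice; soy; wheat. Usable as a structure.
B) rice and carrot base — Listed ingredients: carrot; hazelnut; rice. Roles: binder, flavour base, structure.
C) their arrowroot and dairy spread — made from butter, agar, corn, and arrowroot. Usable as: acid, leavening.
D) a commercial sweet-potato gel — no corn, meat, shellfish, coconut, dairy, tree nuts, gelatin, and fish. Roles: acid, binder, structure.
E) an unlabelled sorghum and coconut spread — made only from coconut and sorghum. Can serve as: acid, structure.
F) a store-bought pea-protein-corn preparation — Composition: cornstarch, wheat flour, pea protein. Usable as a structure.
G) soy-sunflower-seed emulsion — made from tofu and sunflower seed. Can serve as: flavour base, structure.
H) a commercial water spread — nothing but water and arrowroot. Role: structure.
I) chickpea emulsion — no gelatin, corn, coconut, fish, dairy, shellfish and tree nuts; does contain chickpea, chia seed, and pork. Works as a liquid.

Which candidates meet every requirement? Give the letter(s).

D, G, H

A: has beef, so not vegetarian — out
B: has hazelnut, so not tree-nut-free — no
C: not usable as a structure; has butter, so not dairy-free (and 1 more) — reject
D: works as a structure, no corn, no tree nuts — keep
E: has coconut, so not coconut-free — reject
F: has cornstarch, so not corn-free — out
G: only tofu and sunflower seed; none excluded — keep
H: only arrowroot and water; none excluded — valid
I: not usable as a structure; has pork, so not vegetarian — no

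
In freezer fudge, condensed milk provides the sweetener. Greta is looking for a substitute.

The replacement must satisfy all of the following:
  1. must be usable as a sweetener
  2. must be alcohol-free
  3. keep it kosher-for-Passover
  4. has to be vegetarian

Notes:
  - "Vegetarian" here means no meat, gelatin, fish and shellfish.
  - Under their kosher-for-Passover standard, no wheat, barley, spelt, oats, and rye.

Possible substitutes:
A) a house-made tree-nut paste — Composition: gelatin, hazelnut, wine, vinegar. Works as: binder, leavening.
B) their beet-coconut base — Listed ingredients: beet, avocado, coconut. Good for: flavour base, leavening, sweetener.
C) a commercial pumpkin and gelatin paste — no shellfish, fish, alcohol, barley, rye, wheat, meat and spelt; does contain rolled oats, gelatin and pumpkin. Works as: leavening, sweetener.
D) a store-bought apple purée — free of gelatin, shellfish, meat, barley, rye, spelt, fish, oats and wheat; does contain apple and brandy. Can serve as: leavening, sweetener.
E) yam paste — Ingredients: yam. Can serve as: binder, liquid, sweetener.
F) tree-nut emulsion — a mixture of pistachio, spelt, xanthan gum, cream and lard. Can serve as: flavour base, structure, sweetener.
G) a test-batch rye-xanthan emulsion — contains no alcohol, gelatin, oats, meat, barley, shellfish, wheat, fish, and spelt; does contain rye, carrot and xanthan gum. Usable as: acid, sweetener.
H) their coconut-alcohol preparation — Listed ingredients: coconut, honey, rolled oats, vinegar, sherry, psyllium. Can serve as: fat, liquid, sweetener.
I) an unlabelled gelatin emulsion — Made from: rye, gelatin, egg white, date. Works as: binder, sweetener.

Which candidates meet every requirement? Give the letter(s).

B, E

A: not usable as a sweetener; has gelatin, so not vegetarian (and 1 more) — reject
B: vegetarian, no alcohol — keep
C: has gelatin, so not vegetarian; has rolled oats, so not kosher-for-Passover — reject
D: has brandy, so not alcohol-free — no
E: works as a sweetener, no alcohol, kosher-for-Passover — valid
F: has lard, so not vegetarian; has spelt, so not kosher-for-Passover — out
G: has rye, so not kosher-for-Passover — no
H: has rolled oats, so not kosher-for-Passover; has sherry, so not alcohol-free — reject
I: has gelatin, so not vegetarian; has rye, so not kosher-for-Passover — out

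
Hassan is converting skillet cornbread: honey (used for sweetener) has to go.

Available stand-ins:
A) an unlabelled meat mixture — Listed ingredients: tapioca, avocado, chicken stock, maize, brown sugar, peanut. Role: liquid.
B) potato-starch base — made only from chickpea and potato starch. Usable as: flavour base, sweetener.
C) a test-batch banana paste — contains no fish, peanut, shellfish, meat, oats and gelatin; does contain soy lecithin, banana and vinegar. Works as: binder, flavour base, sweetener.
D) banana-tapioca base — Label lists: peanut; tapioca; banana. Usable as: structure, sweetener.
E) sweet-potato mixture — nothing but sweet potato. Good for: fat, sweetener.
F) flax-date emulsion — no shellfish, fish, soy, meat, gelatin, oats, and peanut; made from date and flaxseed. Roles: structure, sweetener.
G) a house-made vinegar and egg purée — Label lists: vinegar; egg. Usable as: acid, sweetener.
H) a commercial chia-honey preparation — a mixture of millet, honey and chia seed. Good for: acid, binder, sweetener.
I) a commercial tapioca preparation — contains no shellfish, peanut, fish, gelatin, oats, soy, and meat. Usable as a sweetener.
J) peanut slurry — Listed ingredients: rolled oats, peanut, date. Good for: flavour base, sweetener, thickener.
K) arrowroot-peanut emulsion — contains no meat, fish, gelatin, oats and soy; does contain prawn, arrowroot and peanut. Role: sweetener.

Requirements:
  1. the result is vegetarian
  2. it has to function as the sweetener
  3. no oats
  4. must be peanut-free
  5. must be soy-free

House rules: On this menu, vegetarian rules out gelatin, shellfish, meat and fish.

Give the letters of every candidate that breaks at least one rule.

A: not usable as a sweetener; has chicken stock, so not vegetarian (and 1 more) — no
B: nothing on the exclusion list — OK
C: has soy lecithin, so not soy-free — out
D: has peanut, so not peanut-free — reject
E: only sweet potato; none excluded — valid
F: nothing on the exclusion list — OK
G: only egg and vinegar; none excluded — OK
H: vegetarian, no peanut — OK
I: every rule checks out — keep
J: has peanut, so not peanut-free; has rolled oats, so not oat-free — no
K: has prawn, so not vegetarian; has peanut, so not peanut-free — reject

A, C, D, J, K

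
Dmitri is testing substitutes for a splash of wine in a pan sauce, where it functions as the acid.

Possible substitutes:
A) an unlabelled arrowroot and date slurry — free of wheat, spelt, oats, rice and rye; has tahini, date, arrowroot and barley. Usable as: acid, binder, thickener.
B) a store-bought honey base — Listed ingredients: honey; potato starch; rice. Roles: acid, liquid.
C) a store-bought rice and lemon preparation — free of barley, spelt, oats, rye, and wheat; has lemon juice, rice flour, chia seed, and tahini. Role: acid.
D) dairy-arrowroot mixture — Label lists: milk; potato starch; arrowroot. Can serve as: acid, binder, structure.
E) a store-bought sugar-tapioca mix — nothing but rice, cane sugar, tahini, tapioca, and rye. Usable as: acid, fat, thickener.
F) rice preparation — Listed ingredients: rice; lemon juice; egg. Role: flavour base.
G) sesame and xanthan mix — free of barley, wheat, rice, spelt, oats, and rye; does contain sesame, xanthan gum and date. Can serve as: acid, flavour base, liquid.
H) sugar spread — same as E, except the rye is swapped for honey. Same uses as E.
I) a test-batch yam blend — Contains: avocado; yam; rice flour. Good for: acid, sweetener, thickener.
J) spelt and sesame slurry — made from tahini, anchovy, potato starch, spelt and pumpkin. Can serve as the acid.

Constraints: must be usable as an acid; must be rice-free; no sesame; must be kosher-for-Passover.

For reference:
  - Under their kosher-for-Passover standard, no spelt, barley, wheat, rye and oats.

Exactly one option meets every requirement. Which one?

A: has barley, so not kosher-for-Passover; has tahini, so not sesame-free — reject
B: has rice, so not rice-free — reject
C: has rice flour, so not rice-free; has tahini, so not sesame-free — out
D: only milk, potato starch and arrowroot; none excluded — OK
E: has rye, so not kosher-for-Passover; has rice, so not rice-free (and 1 more) — reject
F: not usable as an acid; has rice, so not rice-free — reject
G: has sesame, so not sesame-free — no
H: has rice, so not rice-free; has tahini, so not sesame-free — reject
I: has rice flour, so not rice-free — no
J: has spelt, so not kosher-for-Passover; has tahini, so not sesame-free — reject

D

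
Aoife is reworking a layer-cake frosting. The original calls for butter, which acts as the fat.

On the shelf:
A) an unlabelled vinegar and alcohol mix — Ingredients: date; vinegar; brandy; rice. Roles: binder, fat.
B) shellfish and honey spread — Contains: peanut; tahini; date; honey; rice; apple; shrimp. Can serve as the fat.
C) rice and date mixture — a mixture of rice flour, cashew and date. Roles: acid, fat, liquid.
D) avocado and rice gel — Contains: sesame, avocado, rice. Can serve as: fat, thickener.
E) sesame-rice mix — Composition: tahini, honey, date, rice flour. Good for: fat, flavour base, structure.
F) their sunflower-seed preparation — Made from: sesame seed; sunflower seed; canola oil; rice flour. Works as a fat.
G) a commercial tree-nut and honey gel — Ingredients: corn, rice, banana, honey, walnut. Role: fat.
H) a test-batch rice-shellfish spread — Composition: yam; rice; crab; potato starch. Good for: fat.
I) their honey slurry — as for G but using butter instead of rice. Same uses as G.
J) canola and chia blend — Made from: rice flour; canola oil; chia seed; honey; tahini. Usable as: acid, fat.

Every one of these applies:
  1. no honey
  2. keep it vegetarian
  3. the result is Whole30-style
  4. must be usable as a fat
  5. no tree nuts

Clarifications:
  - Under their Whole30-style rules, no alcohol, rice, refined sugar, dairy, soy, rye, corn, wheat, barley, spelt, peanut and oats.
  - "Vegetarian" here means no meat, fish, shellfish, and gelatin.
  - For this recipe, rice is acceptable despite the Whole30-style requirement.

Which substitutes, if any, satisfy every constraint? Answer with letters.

D, F

A: has brandy, so not Whole30-style — no
B: has peanut, so not Whole30-style; has shrimp, so not vegetarian (and 1 more) — reject
C: has cashew, so not tree-nut-free — reject
D: rice is permitted under the Whole30-style carve-out; nothing else excluded — OK
E: has honey, so not honey-free — no
F: rice is permitted under the Whole30-style carve-out; nothing else excluded — valid
G: has corn, so not Whole30-style; has walnut, so not tree-nut-free (and 1 more) — no
H: has crab, so not vegetarian — reject
I: has corn, so not Whole30-style; has walnut, so not tree-nut-free (and 1 more) — no
J: has honey, so not honey-free — reject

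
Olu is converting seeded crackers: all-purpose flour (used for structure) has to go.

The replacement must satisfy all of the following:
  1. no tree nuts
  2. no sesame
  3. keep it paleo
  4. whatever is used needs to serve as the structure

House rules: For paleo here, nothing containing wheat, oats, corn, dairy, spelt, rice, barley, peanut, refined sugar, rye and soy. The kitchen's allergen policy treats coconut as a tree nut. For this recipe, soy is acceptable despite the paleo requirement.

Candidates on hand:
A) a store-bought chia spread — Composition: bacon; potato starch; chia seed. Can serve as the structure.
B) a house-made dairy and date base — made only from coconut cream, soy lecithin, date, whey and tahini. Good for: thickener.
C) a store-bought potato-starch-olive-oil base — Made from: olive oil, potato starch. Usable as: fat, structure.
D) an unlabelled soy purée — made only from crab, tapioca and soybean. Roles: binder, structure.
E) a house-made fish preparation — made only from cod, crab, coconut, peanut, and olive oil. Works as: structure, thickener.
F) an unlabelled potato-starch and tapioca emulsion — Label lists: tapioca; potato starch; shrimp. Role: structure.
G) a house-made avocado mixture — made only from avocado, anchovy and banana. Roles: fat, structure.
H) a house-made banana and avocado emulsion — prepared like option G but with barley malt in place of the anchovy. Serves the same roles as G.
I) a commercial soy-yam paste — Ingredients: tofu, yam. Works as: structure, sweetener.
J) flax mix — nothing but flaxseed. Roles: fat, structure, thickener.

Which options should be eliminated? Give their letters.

B, E, H

A: every rule checks out — valid
B: not usable as a structure; has whey, so not paleo (and 2 more) — reject
C: tree-nut-free, no sesame — valid
D: soy is permitted under the paleo carve-out; nothing else excluded — valid
E: has peanut, so not paleo; has coconut, so not tree-nut-free — reject
F: only shrimp, tapioca and potato starch; none excluded — OK
G: works as a structure, paleo, no sesame — OK
H: has barley malt, so not paleo — out
I: soy is permitted under the paleo carve-out; nothing else excluded — valid
J: paleo, no sesame — OK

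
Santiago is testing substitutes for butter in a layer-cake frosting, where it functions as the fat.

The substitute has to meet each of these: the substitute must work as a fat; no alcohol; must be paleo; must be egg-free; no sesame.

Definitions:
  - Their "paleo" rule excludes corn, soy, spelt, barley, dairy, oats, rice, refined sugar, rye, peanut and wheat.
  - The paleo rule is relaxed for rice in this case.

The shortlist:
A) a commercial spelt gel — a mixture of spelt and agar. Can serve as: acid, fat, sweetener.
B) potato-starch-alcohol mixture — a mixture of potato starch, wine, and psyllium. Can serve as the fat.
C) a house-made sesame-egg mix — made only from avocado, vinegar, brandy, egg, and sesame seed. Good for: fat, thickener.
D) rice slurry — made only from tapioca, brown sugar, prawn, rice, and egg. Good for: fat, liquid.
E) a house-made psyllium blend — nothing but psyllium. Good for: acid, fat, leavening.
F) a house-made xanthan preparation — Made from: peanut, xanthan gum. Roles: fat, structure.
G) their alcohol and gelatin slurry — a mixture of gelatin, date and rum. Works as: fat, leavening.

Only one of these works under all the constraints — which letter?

E

A: has spelt, so not paleo — out
B: has wine, so not alcohol-free — no
C: has brandy, so not alcohol-free; has sesame seed, so not sesame-free (and 1 more) — reject
D: has brown sugar, so not paleo; has egg, so not egg-free — out
E: only psyllium; none excluded — valid
F: has peanut, so not paleo — out
G: has rum, so not alcohol-free — out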